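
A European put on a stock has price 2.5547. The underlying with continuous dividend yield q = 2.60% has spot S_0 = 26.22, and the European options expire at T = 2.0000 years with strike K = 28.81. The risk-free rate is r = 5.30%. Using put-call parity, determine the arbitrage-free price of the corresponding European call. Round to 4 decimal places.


Put-call parity: C - P = S_0 * exp(-qT) - K * exp(-rT).
S_0 * exp(-qT) = 26.2200 * 0.94932887 = 24.89140289
K * exp(-rT) = 28.8100 * 0.89942465 = 25.91242411
C = P + S*exp(-qT) - K*exp(-rT)
C = 2.5547 + 24.89140289 - 25.91242411 = 1.5337

Answer: Call price = 1.5337


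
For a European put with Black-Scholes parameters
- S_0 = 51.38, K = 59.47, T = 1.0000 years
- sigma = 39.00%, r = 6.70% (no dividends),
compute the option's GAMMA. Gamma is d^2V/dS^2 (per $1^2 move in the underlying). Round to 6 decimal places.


d1 = -0.0081358770; d2 = -0.3981358770
phi(d1) = 0.3989290771; exp(-qT) = 1.0000000000; exp(-rT) = 0.9351952013
Gamma = exp(-qT) * phi(d1) / (S * sigma * sqrt(T)) = 1.0000000000 * 0.3989290771 / (51.3800 * 0.3900 * 1.0000000000) = 0.019908

Answer: Gamma = 0.019908


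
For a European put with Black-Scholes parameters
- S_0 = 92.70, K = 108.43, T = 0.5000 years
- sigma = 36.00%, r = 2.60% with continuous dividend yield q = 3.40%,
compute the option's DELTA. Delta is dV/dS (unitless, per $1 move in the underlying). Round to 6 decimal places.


Answer: Delta = -0.681243

Derivation:
d1 = -0.5041527214; d2 = -0.7587111627
phi(d1) = 0.3513320412; exp(-qT) = 0.9831436846; exp(-rT) = 0.9870841350
N(-d1) = 0.6929229695
Delta = -exp(-qT) * N(-d1) = -0.9831436846 * 0.6929229695 = -0.681243


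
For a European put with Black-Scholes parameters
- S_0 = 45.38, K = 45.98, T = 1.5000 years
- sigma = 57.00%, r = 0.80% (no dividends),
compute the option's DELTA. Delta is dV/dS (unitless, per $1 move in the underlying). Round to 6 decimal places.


Answer: Delta = -0.364136

Derivation:
d1 = 0.3474264002; d2 = -0.3506781765
phi(d1) = 0.3755772569; exp(-qT) = 1.0000000000; exp(-rT) = 0.9880717129
N(-d1) = 0.3641355013
Delta = -exp(-qT) * N(-d1) = -1.0000000000 * 0.3641355013 = -0.364136


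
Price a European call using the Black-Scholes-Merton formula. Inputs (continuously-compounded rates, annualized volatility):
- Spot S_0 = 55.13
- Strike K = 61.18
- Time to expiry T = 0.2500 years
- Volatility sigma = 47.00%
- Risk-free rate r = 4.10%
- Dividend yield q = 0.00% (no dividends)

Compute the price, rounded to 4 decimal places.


Answer: Price = 3.1211

Derivation:
d1 = (ln(S/K) + (r - q + 0.5*sigma^2) * T) / (sigma * sqrt(T)) = -0.28197364
d2 = d1 - sigma * sqrt(T) = -0.51697364
exp(-rT) = 0.98980235; exp(-qT) = 1.00000000
C = S_0 * exp(-qT) * N(d1) - K * exp(-rT) * N(d2)
N(d1) = 0.38898186; N(d2) = 0.30258728
C = 55.1300 * 1.00000000 * 0.38898186 - 61.1800 * 0.98980235 * 0.30258728 = 3.1211


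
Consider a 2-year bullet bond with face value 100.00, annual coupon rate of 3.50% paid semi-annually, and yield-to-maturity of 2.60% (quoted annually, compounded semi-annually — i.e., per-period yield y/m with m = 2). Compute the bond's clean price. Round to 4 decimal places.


Coupon per period c = face * coupon_rate / m = 1.750000
Periods per year m = 2; per-period yield y/m = 0.013000
Number of cashflows N = 4
Cashflows (t years, CF_t, discount factor 1/(1+y/m)^(m*t), PV):
  t = 0.5000: CF_t = 1.750000, DF = 0.987167, PV = 1.727542
  t = 1.0000: CF_t = 1.750000, DF = 0.974498, PV = 1.705372
  t = 1.5000: CF_t = 1.750000, DF = 0.961992, PV = 1.683487
  t = 2.0000: CF_t = 101.750000, DF = 0.949647, PV = 96.626586
Price P = sum_t PV_t = 101.742987

Answer: Price = 101.7430


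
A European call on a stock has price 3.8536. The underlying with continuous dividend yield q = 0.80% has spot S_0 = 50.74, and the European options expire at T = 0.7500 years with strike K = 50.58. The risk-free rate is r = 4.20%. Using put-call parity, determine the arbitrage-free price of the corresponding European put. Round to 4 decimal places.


Put-call parity: C - P = S_0 * exp(-qT) - K * exp(-rT).
S_0 * exp(-qT) = 50.7400 * 0.99401796 = 50.43647150
K * exp(-rT) = 50.5800 * 0.96899096 = 49.01156258
P = C - S*exp(-qT) + K*exp(-rT)
P = 3.8536 - 50.43647150 + 49.01156258 = 2.4287

Answer: Put price = 2.4287


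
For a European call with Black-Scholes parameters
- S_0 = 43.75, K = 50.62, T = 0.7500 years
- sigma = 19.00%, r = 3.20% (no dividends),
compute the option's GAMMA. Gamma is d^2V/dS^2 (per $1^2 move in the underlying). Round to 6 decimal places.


Answer: Gamma = 0.044622

Derivation:
d1 = -0.6582865258; d2 = -0.8228313525
phi(d1) = 0.3212264001; exp(-qT) = 1.0000000000; exp(-rT) = 0.9762857098
Gamma = exp(-qT) * phi(d1) / (S * sigma * sqrt(T)) = 1.0000000000 * 0.3212264001 / (43.7500 * 0.1900 * 0.8660254038) = 0.044622


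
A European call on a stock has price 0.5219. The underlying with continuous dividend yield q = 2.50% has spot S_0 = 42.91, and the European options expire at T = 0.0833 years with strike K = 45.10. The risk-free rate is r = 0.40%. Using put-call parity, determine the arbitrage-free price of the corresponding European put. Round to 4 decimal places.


Put-call parity: C - P = S_0 * exp(-qT) - K * exp(-rT).
S_0 * exp(-qT) = 42.9100 * 0.99791967 = 42.82073291
K * exp(-rT) = 45.1000 * 0.99966686 = 45.08497518
P = C - S*exp(-qT) + K*exp(-rT)
P = 0.5219 - 42.82073291 + 45.08497518 = 2.7861

Answer: Put price = 2.7861


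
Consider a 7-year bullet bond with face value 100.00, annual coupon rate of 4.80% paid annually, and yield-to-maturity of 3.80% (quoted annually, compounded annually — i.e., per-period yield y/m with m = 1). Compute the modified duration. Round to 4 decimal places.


Coupon per period c = face * coupon_rate / m = 4.800000
Periods per year m = 1; per-period yield y/m = 0.038000
Number of cashflows N = 7
Cashflows (t years, CF_t, discount factor 1/(1+y/m)^(m*t), PV):
  t = 1.0000: CF_t = 4.800000, DF = 0.963391, PV = 4.624277
  t = 2.0000: CF_t = 4.800000, DF = 0.928122, PV = 4.454988
  t = 3.0000: CF_t = 4.800000, DF = 0.894145, PV = 4.291896
  t = 4.0000: CF_t = 4.800000, DF = 0.861411, PV = 4.134774
  t = 5.0000: CF_t = 4.800000, DF = 0.829876, PV = 3.983405
  t = 6.0000: CF_t = 4.800000, DF = 0.799495, PV = 3.837577
  t = 7.0000: CF_t = 104.800000, DF = 0.770227, PV = 80.719750
Price P = sum_t PV_t = 106.046668
First compute Macaulay numerator sum_t t * PV_t:
  t * PV_t at t = 1.0000: 4.624277
  t * PV_t at t = 2.0000: 8.909976
  t * PV_t at t = 3.0000: 12.875688
  t * PV_t at t = 4.0000: 16.539098
  t * PV_t at t = 5.0000: 19.917025
  t * PV_t at t = 6.0000: 23.025463
  t * PV_t at t = 7.0000: 565.038250
Macaulay duration D = 650.929777 / 106.046668 = 6.138145
Modified duration = D / (1 + y/m) = 6.138145 / (1 + 0.038000) = 5.913434

Answer: Modified duration = 5.9134


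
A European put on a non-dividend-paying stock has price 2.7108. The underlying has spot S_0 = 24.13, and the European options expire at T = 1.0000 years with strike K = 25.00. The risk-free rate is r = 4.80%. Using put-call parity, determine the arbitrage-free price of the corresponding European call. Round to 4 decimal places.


Answer: Call price = 3.0125

Derivation:
Put-call parity: C - P = S_0 * exp(-qT) - K * exp(-rT).
S_0 * exp(-qT) = 24.1300 * 1.00000000 = 24.13000000
K * exp(-rT) = 25.0000 * 0.95313379 = 23.82834468
C = P + S*exp(-qT) - K*exp(-rT)
C = 2.7108 + 24.13000000 - 23.82834468 = 3.0125


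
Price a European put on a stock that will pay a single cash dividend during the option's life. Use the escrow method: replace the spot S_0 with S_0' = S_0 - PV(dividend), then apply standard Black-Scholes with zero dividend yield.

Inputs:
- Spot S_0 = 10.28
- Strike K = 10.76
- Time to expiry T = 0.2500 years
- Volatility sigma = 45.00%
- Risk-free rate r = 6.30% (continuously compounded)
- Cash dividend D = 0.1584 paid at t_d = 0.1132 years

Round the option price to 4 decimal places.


Answer: Price = 1.1810

Derivation:
PV(D) = D * exp(-r * t_d) = 0.1584 * 0.99289377 = 0.15727437
S_0' = S_0 - PV(D) = 10.2800 - 0.15727437 = 10.12272563
d1 = (ln(S_0'/K) + (r + sigma^2/2)*T) / (sigma*sqrt(T)) = -0.08884487
d2 = d1 - sigma*sqrt(T) = -0.31384487
exp(-rT) = 0.98437338
N(-d1) = 0.53539740; N(-d2) = 0.62318057
P = K * exp(-rT) * N(-d2) - S_0' * N(-d1) = 10.7600 * 0.98437338 * 0.62318057 - 10.12272563 * 0.53539740 = 1.1810


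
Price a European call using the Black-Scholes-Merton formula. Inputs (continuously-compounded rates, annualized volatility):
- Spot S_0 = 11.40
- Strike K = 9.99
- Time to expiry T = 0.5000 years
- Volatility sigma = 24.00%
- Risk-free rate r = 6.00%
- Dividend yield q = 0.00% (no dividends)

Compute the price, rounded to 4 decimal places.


Answer: Price = 1.8668

Derivation:
d1 = (ln(S/K) + (r - q + 0.5*sigma^2) * T) / (sigma * sqrt(T)) = 1.03961645
d2 = d1 - sigma * sqrt(T) = 0.86991083
exp(-rT) = 0.97044553; exp(-qT) = 1.00000000
C = S_0 * exp(-qT) * N(d1) - K * exp(-rT) * N(d2)
N(d1) = 0.85074094; N(d2) = 0.80782543
C = 11.4000 * 1.00000000 * 0.85074094 - 9.9900 * 0.97044553 * 0.80782543 = 1.8668


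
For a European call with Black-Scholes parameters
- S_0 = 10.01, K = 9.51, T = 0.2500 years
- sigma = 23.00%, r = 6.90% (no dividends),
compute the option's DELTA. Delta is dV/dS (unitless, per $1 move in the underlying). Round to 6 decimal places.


Answer: Delta = 0.743145

Derivation:
d1 = 0.6530714502; d2 = 0.5380714502
phi(d1) = 0.3223266867; exp(-qT) = 1.0000000000; exp(-rT) = 0.9828979294
N(d1) = 0.7431448916
Delta = exp(-qT) * N(d1) = 1.0000000000 * 0.7431448916 = 0.743145


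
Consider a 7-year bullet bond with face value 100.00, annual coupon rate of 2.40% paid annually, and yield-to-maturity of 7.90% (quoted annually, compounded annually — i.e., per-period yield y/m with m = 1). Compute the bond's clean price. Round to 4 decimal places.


Coupon per period c = face * coupon_rate / m = 2.400000
Periods per year m = 1; per-period yield y/m = 0.079000
Number of cashflows N = 7
Cashflows (t years, CF_t, discount factor 1/(1+y/m)^(m*t), PV):
  t = 1.0000: CF_t = 2.400000, DF = 0.926784, PV = 2.224282
  t = 2.0000: CF_t = 2.400000, DF = 0.858929, PV = 2.061429
  t = 3.0000: CF_t = 2.400000, DF = 0.796041, PV = 1.910499
  t = 4.0000: CF_t = 2.400000, DF = 0.737758, PV = 1.770620
  t = 5.0000: CF_t = 2.400000, DF = 0.683743, PV = 1.640983
  t = 6.0000: CF_t = 2.400000, DF = 0.633682, PV = 1.520837
  t = 7.0000: CF_t = 102.400000, DF = 0.587286, PV = 60.138120
Price P = sum_t PV_t = 71.266769

Answer: Price = 71.2668


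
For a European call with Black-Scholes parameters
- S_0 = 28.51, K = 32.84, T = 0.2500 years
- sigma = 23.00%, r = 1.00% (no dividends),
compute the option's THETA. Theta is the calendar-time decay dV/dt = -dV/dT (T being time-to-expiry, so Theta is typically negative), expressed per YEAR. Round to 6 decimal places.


Answer: Theta = -1.383687

Derivation:
d1 = -1.1502598405; d2 = -1.2652598405
phi(d1) = 0.2058747338; exp(-qT) = 1.0000000000; exp(-rT) = 0.9975031224
Theta = -S*exp(-qT)*phi(d1)*sigma/(2*sqrt(T)) - r*K*exp(-rT)*N(d2) + q*S*exp(-qT)*N(d1)
N(d1) = 0.1250184330; N(d2) = 0.1028890988; sqrt(T) = 0.5000000000
Term 1 = -28.5100 * 1.0000000000 * 0.2058747338 * 0.2300 / (2 * 0.5000000000) = -1.3499823919
Term 2 = -0.0100 * 32.8400 * 0.9975031224 * 0.1028890988 = -0.0337044136
Term 3 = 0 (no dividend yield, q = 0)
Theta = -1.3499823919 + (-0.0337044136) + (0.0000000000) = -1.383687


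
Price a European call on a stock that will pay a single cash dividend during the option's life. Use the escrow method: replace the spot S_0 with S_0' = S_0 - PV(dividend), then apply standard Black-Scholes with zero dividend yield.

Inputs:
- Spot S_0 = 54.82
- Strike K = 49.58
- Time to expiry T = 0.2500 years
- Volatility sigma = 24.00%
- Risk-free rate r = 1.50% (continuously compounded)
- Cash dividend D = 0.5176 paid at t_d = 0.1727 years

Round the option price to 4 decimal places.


Answer: Price = 5.6693

Derivation:
PV(D) = D * exp(-r * t_d) = 0.5176 * 0.99741285 = 0.51626089
S_0' = S_0 - PV(D) = 54.8200 - 0.51626089 = 54.30373911
d1 = (ln(S_0'/K) + (r + sigma^2/2)*T) / (sigma*sqrt(T)) = 0.84962965
d2 = d1 - sigma*sqrt(T) = 0.72962965
exp(-rT) = 0.99625702
N(d1) = 0.80223449; N(d2) = 0.76719170
C = S_0' * N(d1) - K * exp(-rT) * N(d2) = 54.30373911 * 0.80223449 - 49.5800 * 0.99625702 * 0.76719170 = 5.6693


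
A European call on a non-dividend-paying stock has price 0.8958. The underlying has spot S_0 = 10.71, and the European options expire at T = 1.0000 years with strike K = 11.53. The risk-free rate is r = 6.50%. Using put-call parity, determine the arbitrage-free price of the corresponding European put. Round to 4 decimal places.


Answer: Put price = 0.9902

Derivation:
Put-call parity: C - P = S_0 * exp(-qT) - K * exp(-rT).
S_0 * exp(-qT) = 10.7100 * 1.00000000 = 10.71000000
K * exp(-rT) = 11.5300 * 0.93706746 = 10.80438785
P = C - S*exp(-qT) + K*exp(-rT)
P = 0.8958 - 10.71000000 + 10.80438785 = 0.9902


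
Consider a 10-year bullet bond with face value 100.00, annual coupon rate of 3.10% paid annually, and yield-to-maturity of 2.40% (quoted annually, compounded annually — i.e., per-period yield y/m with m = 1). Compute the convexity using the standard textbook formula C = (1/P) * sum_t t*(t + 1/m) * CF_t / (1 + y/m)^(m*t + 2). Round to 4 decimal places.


Coupon per period c = face * coupon_rate / m = 3.100000
Periods per year m = 1; per-period yield y/m = 0.024000
Number of cashflows N = 10
Cashflows (t years, CF_t, discount factor 1/(1+y/m)^(m*t), PV):
  t = 1.0000: CF_t = 3.100000, DF = 0.976562, PV = 3.027344
  t = 2.0000: CF_t = 3.100000, DF = 0.953674, PV = 2.956390
  t = 3.0000: CF_t = 3.100000, DF = 0.931323, PV = 2.887100
  t = 4.0000: CF_t = 3.100000, DF = 0.909495, PV = 2.819434
  t = 5.0000: CF_t = 3.100000, DF = 0.888178, PV = 2.753353
  t = 6.0000: CF_t = 3.100000, DF = 0.867362, PV = 2.688821
  t = 7.0000: CF_t = 3.100000, DF = 0.847033, PV = 2.625802
  t = 8.0000: CF_t = 3.100000, DF = 0.827181, PV = 2.564260
  t = 9.0000: CF_t = 3.100000, DF = 0.807794, PV = 2.504160
  t = 10.0000: CF_t = 103.100000, DF = 0.788861, PV = 81.331559
Price P = sum_t PV_t = 106.158224
Convexity numerator sum_t t*(t + 1/m) * CF_t / (1+y/m)^(m*t + 2):
  t = 1.0000: term = 5.774200
  t = 2.0000: term = 16.916601
  t = 3.0000: term = 33.040237
  t = 4.0000: term = 53.776428
  t = 5.0000: term = 78.774064
  t = 6.0000: term = 107.698916
  t = 7.0000: term = 140.232963
  t = 8.0000: term = 176.073754
  t = 9.0000: term = 214.933782
  t = 10.0000: term = 8532.020117
Convexity = (1/P) * sum = 9359.241062 / 106.158224 = 88.163128

Answer: Convexity = 88.1631


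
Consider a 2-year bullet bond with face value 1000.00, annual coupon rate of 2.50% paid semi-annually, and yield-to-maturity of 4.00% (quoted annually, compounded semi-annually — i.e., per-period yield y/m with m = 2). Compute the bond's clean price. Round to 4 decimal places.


Coupon per period c = face * coupon_rate / m = 12.500000
Periods per year m = 2; per-period yield y/m = 0.020000
Number of cashflows N = 4
Cashflows (t years, CF_t, discount factor 1/(1+y/m)^(m*t), PV):
  t = 0.5000: CF_t = 12.500000, DF = 0.980392, PV = 12.254902
  t = 1.0000: CF_t = 12.500000, DF = 0.961169, PV = 12.014610
  t = 1.5000: CF_t = 12.500000, DF = 0.942322, PV = 11.779029
  t = 2.0000: CF_t = 1012.500000, DF = 0.923845, PV = 935.393494
Price P = sum_t PV_t = 971.442035

Answer: Price = 971.4420


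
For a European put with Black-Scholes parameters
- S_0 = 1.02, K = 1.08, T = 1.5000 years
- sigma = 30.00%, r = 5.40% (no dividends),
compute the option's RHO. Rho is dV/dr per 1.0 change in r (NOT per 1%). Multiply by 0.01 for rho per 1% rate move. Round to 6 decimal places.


Answer: Rho = -0.817629

Derivation:
d1 = 0.2486003093; d2 = -0.1188231521
phi(d1) = 0.3868030655; exp(-qT) = 1.0000000000; exp(-rT) = 0.9221936914
N(-d2) = 0.5472922670
Rho = -K*T*exp(-rT)*N(-d2) = -1.0800 * 1.5000 * 0.9221936914 * 0.5472922670 = -0.817629


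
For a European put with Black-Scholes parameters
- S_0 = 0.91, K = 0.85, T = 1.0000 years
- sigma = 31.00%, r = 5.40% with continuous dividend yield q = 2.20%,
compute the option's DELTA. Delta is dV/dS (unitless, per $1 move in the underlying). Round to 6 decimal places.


Answer: Delta = -0.309354

Derivation:
d1 = 0.4782524194; d2 = 0.1682524194
phi(d1) = 0.3558303447; exp(-qT) = 0.9782402351; exp(-rT) = 0.9474321065
N(-d1) = 0.3162352786
Delta = -exp(-qT) * N(-d1) = -0.9782402351 * 0.3162352786 = -0.309354


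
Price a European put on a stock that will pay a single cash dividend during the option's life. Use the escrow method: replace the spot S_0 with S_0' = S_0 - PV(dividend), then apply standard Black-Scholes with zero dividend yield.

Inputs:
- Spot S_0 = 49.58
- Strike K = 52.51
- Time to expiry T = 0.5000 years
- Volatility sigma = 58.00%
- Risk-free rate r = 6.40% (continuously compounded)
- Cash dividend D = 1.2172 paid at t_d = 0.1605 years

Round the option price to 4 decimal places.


Answer: Price = 9.3609

Derivation:
PV(D) = D * exp(-r * t_d) = 1.2172 * 0.98978058 = 1.20476092
S_0' = S_0 - PV(D) = 49.5800 - 1.20476092 = 48.37523908
d1 = (ln(S_0'/K) + (r + sigma^2/2)*T) / (sigma*sqrt(T)) = 0.08310813
d2 = d1 - sigma*sqrt(T) = -0.32701381
exp(-rT) = 0.96850658
N(-d1) = 0.46688278; N(-d2) = 0.62817128
P = K * exp(-rT) * N(-d2) - S_0' * N(-d1) = 52.5100 * 0.96850658 * 0.62817128 - 48.37523908 * 0.46688278 = 9.3609


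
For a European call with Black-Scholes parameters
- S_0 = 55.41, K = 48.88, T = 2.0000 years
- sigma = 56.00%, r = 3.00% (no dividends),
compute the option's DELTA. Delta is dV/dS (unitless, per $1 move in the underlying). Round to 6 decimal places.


Answer: Delta = 0.735676

Derivation:
d1 = 0.6300722552; d2 = -0.1618873397
phi(d1) = 0.3271180852; exp(-qT) = 1.0000000000; exp(-rT) = 0.9417645336
N(d1) = 0.7356763444
Delta = exp(-qT) * N(d1) = 1.0000000000 * 0.7356763444 = 0.735676


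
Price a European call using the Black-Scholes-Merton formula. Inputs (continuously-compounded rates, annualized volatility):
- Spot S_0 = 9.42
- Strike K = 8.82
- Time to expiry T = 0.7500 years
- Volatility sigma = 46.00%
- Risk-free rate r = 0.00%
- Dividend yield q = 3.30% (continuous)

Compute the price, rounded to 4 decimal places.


d1 = (ln(S/K) + (r - q + 0.5*sigma^2) * T) / (sigma * sqrt(T)) = 0.30226350
d2 = d1 - sigma * sqrt(T) = -0.09610819
exp(-rT) = 1.00000000; exp(-qT) = 0.97555377
C = S_0 * exp(-qT) * N(d1) - K * exp(-rT) * N(d2)
N(d1) = 0.61877440; N(d2) = 0.46171732
C = 9.4200 * 0.97555377 * 0.61877440 - 8.8200 * 1.00000000 * 0.46171732 = 1.6140

Answer: Price = 1.6140


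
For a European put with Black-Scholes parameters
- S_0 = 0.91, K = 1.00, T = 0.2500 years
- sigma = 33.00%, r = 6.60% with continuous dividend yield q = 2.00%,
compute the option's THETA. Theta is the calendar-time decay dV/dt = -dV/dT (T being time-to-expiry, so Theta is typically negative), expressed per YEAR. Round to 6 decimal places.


Answer: Theta = -0.074391

Derivation:
d1 = -0.4193829059; d2 = -0.5843829059
phi(d1) = 0.3653572839; exp(-qT) = 0.9950124792; exp(-rT) = 0.9836353794
Theta = -S*exp(-qT)*phi(d1)*sigma/(2*sqrt(T)) + r*K*exp(-rT)*N(-d2) - q*S*exp(-qT)*N(-d1)
N(-d1) = 0.6625318425; N(-d2) = 0.7205186375; sqrt(T) = 0.5000000000
Term 1 = -0.9100 * 0.9950124792 * 0.3653572839 * 0.3300 / (2 * 0.5000000000) = -0.1091695776
Term 2 = 0.0660 * 1.0000 * 0.9836353794 * 0.7205186375 = 0.0467760231
Term 3 = -0.0200 * 0.9100 * 0.9950124792 * 0.6625318425 = -0.0119979396
Theta = -0.1091695776 + (0.0467760231) + (-0.0119979396) = -0.074391


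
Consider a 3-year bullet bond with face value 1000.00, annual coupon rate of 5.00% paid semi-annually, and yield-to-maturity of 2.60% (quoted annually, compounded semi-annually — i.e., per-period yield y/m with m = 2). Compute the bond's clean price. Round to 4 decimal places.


Coupon per period c = face * coupon_rate / m = 25.000000
Periods per year m = 2; per-period yield y/m = 0.013000
Number of cashflows N = 6
Cashflows (t years, CF_t, discount factor 1/(1+y/m)^(m*t), PV):
  t = 0.5000: CF_t = 25.000000, DF = 0.987167, PV = 24.679171
  t = 1.0000: CF_t = 25.000000, DF = 0.974498, PV = 24.362459
  t = 1.5000: CF_t = 25.000000, DF = 0.961992, PV = 24.049811
  t = 2.0000: CF_t = 25.000000, DF = 0.949647, PV = 23.741176
  t = 2.5000: CF_t = 25.000000, DF = 0.937460, PV = 23.436501
  t = 3.0000: CF_t = 1025.000000, DF = 0.925429, PV = 948.565212
Price P = sum_t PV_t = 1068.834330

Answer: Price = 1068.8343


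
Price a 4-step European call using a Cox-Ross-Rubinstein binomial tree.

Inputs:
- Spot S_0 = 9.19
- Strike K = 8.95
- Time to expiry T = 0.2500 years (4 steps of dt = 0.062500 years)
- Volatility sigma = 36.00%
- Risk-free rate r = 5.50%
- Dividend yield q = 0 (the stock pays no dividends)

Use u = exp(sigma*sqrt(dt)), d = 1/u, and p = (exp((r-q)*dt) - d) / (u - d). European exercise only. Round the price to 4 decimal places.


Answer: Price = V(0,0) = 0.8413

Derivation:
dt = T/N = 0.062500
u = exp(sigma*sqrt(dt)) = 1.094174; d = 1/u = 0.913931
p = (exp((r-q)*dt) - d) / (u - d) = 0.496619
Discount per step: exp(-r*dt) = 0.996568
Stock lattice S(k, i) with i counting down-moves:
  k=0: S(0,0) = 9.1900
  k=1: S(1,0) = 10.0555; S(1,1) = 8.3990
  k=2: S(2,0) = 11.0024; S(2,1) = 9.1900; S(2,2) = 7.6761
  k=3: S(3,0) = 12.0386; S(3,1) = 10.0555; S(3,2) = 8.3990; S(3,3) = 7.0155
  k=4: S(4,0) = 13.1723; S(4,1) = 11.0024; S(4,2) = 9.1900; S(4,3) = 7.6761; S(4,4) = 6.4116
Terminal payoffs V(N, i) = max(S_T - K, 0):
  V(4,0) = 4.222297; V(4,1) = 2.052428; V(4,2) = 0.240000; V(4,3) = 0.000000; V(4,4) = 0.000000
Backward induction: V(k, i) = exp(-r*dt) * [p * V(k+1, i) + (1-p) * V(k+1, i+1)].
  V(3,0) = exp(-r*dt) * [p*4.222297 + (1-p)*2.052428] = 3.119286
  V(3,1) = exp(-r*dt) * [p*2.052428 + (1-p)*0.240000] = 1.136174
  V(3,2) = exp(-r*dt) * [p*0.240000 + (1-p)*0.000000] = 0.118780
  V(3,3) = exp(-r*dt) * [p*0.000000 + (1-p)*0.000000] = 0.000000
  V(2,0) = exp(-r*dt) * [p*3.119286 + (1-p)*1.136174] = 2.113748
  V(2,1) = exp(-r*dt) * [p*1.136174 + (1-p)*0.118780] = 0.621896
  V(2,2) = exp(-r*dt) * [p*0.118780 + (1-p)*0.000000] = 0.058786
  V(1,0) = exp(-r*dt) * [p*2.113748 + (1-p)*0.621896] = 1.358102
  V(1,1) = exp(-r*dt) * [p*0.621896 + (1-p)*0.058786] = 0.337276
  V(0,0) = exp(-r*dt) * [p*1.358102 + (1-p)*0.337276] = 0.841341


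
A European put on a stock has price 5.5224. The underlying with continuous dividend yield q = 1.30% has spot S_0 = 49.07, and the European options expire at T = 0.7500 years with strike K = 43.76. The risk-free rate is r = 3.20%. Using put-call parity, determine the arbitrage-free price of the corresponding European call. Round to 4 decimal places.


Answer: Call price = 11.3940

Derivation:
Put-call parity: C - P = S_0 * exp(-qT) - K * exp(-rT).
S_0 * exp(-qT) = 49.0700 * 0.99029738 = 48.59389230
K * exp(-rT) = 43.7600 * 0.97628571 = 42.72226266
C = P + S*exp(-qT) - K*exp(-rT)
C = 5.5224 + 48.59389230 - 42.72226266 = 11.3940


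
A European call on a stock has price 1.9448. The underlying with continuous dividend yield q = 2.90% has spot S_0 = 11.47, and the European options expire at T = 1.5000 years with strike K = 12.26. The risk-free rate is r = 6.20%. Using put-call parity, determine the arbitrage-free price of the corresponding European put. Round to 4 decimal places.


Answer: Put price = 2.1343

Derivation:
Put-call parity: C - P = S_0 * exp(-qT) - K * exp(-rT).
S_0 * exp(-qT) = 11.4700 * 0.95743255 = 10.98175140
K * exp(-rT) = 12.2600 * 0.91119350 = 11.17123231
P = C - S*exp(-qT) + K*exp(-rT)
P = 1.9448 - 10.98175140 + 11.17123231 = 2.1343


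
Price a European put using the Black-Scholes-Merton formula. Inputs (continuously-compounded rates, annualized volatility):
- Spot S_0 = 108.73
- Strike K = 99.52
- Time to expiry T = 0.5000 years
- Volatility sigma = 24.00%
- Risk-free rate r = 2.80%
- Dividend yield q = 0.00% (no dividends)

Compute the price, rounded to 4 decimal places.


d1 = (ln(S/K) + (r - q + 0.5*sigma^2) * T) / (sigma * sqrt(T)) = 0.68889357
d2 = d1 - sigma * sqrt(T) = 0.51918795
exp(-rT) = 0.98609754; exp(-qT) = 1.00000000
P = K * exp(-rT) * N(-d2) - S_0 * exp(-qT) * N(-d1)
N(-d1) = 0.24544512; N(-d2) = 0.30181484
P = 99.5200 * 0.98609754 * 0.30181484 - 108.7300 * 1.00000000 * 0.24544512 = 2.9318

Answer: Price = 2.9318


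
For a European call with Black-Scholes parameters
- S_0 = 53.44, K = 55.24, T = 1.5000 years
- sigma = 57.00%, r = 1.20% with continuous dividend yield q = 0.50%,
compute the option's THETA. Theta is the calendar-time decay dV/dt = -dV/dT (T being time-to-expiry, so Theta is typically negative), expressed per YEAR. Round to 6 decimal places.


d1 = 0.3166390940; d2 = -0.3814654827
phi(d1) = 0.3794362459; exp(-qT) = 0.9925280548; exp(-rT) = 0.9821610324
Theta = -S*exp(-qT)*phi(d1)*sigma/(2*sqrt(T)) - r*K*exp(-rT)*N(d2) + q*S*exp(-qT)*N(d1)
N(d1) = 0.6242412659; N(d2) = 0.3514289396; sqrt(T) = 1.2247448714
Term 1 = -53.4400 * 0.9925280548 * 0.3794362459 * 0.5700 / (2 * 1.2247448714) = -4.6832493997
Term 2 = -0.0120 * 55.2400 * 0.9821610324 * 0.3514289396 = -0.2287995349
Term 3 = 0.0050 * 53.4400 * 0.9925280548 * 0.6242412659 = 0.1655509662
Theta = -4.6832493997 + (-0.2287995349) + (0.1655509662) = -4.746498

Answer: Theta = -4.746498


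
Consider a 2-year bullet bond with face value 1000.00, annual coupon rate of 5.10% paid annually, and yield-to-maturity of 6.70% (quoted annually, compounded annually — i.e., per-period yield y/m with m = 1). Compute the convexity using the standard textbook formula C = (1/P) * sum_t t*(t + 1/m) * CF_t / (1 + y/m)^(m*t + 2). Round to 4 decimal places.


Coupon per period c = face * coupon_rate / m = 51.000000
Periods per year m = 1; per-period yield y/m = 0.067000
Number of cashflows N = 2
Cashflows (t years, CF_t, discount factor 1/(1+y/m)^(m*t), PV):
  t = 1.0000: CF_t = 51.000000, DF = 0.937207, PV = 47.797563
  t = 2.0000: CF_t = 1051.000000, DF = 0.878357, PV = 923.153408
Price P = sum_t PV_t = 970.950971
Convexity numerator sum_t t*(t + 1/m) * CF_t / (1+y/m)^(m*t + 2):
  t = 1.0000: term = 83.966667
  t = 2.0000: term = 4865.150604
Convexity = (1/P) * sum = 4949.117271 / 970.950971 = 5.097186

Answer: Convexity = 5.0972


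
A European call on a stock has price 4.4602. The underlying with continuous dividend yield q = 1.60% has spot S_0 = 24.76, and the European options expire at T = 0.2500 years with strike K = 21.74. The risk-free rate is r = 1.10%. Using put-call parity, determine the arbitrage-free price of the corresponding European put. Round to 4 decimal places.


Answer: Put price = 1.4793

Derivation:
Put-call parity: C - P = S_0 * exp(-qT) - K * exp(-rT).
S_0 * exp(-qT) = 24.7600 * 0.99600799 = 24.66115782
K * exp(-rT) = 21.7400 * 0.99725378 = 21.68029713
P = C - S*exp(-qT) + K*exp(-rT)
P = 4.4602 - 24.66115782 + 21.68029713 = 1.4793


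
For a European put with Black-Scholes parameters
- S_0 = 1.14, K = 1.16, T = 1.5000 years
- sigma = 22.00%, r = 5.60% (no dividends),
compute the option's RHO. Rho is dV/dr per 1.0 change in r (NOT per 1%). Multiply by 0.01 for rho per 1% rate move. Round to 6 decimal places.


Answer: Rho = -0.728265

Derivation:
d1 = 0.3819283647; d2 = 0.1124844930
phi(d1) = 0.3708813158; exp(-qT) = 1.0000000000; exp(-rT) = 0.9194312561
N(-d2) = 0.4552196323
Rho = -K*T*exp(-rT)*N(-d2) = -1.1600 * 1.5000 * 0.9194312561 * 0.4552196323 = -0.728265


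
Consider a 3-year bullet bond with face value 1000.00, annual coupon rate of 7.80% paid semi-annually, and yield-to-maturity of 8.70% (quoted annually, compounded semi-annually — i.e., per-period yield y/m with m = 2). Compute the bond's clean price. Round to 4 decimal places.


Answer: Price = 976.6768

Derivation:
Coupon per period c = face * coupon_rate / m = 39.000000
Periods per year m = 2; per-period yield y/m = 0.043500
Number of cashflows N = 6
Cashflows (t years, CF_t, discount factor 1/(1+y/m)^(m*t), PV):
  t = 0.5000: CF_t = 39.000000, DF = 0.958313, PV = 37.374221
  t = 1.0000: CF_t = 39.000000, DF = 0.918365, PV = 35.816216
  t = 1.5000: CF_t = 39.000000, DF = 0.880081, PV = 34.323159
  t = 2.0000: CF_t = 39.000000, DF = 0.843393, PV = 32.892342
  t = 2.5000: CF_t = 39.000000, DF = 0.808235, PV = 31.521171
  t = 3.0000: CF_t = 1039.000000, DF = 0.774543, PV = 804.749707
Price P = sum_t PV_t = 976.676815


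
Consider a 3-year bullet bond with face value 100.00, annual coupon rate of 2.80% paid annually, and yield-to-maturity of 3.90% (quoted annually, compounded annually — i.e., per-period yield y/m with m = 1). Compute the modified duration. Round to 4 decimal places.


Coupon per period c = face * coupon_rate / m = 2.800000
Periods per year m = 1; per-period yield y/m = 0.039000
Number of cashflows N = 3
Cashflows (t years, CF_t, discount factor 1/(1+y/m)^(m*t), PV):
  t = 1.0000: CF_t = 2.800000, DF = 0.962464, PV = 2.694899
  t = 2.0000: CF_t = 2.800000, DF = 0.926337, PV = 2.593743
  t = 3.0000: CF_t = 102.800000, DF = 0.891566, PV = 91.652955
Price P = sum_t PV_t = 96.941597
First compute Macaulay numerator sum_t t * PV_t:
  t * PV_t at t = 1.0000: 2.694899
  t * PV_t at t = 2.0000: 5.187486
  t * PV_t at t = 3.0000: 274.958865
Macaulay duration D = 282.841250 / 96.941597 = 2.917646
Modified duration = D / (1 + y/m) = 2.917646 / (1 + 0.039000) = 2.808129

Answer: Modified duration = 2.8081


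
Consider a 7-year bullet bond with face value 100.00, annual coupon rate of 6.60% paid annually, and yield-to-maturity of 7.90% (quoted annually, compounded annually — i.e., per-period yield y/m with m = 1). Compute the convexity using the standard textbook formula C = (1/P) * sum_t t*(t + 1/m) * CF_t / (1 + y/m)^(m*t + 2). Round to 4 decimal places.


Coupon per period c = face * coupon_rate / m = 6.600000
Periods per year m = 1; per-period yield y/m = 0.079000
Number of cashflows N = 7
Cashflows (t years, CF_t, discount factor 1/(1+y/m)^(m*t), PV):
  t = 1.0000: CF_t = 6.600000, DF = 0.926784, PV = 6.116775
  t = 2.0000: CF_t = 6.600000, DF = 0.858929, PV = 5.668929
  t = 3.0000: CF_t = 6.600000, DF = 0.796041, PV = 5.253873
  t = 4.0000: CF_t = 6.600000, DF = 0.737758, PV = 4.869206
  t = 5.0000: CF_t = 6.600000, DF = 0.683743, PV = 4.512703
  t = 6.0000: CF_t = 6.600000, DF = 0.633682, PV = 4.182301
  t = 7.0000: CF_t = 106.600000, DF = 0.587286, PV = 62.604722
Price P = sum_t PV_t = 93.208509
Convexity numerator sum_t t*(t + 1/m) * CF_t / (1+y/m)^(m*t + 2):
  t = 1.0000: term = 10.507747
  t = 2.0000: term = 29.215237
  t = 3.0000: term = 54.152431
  t = 4.0000: term = 83.646016
  t = 5.0000: term = 116.282692
  t = 6.0000: term = 150.876523
  t = 7.0000: term = 3011.287557
Convexity = (1/P) * sum = 3455.968203 / 93.208509 = 37.077819

Answer: Convexity = 37.0778


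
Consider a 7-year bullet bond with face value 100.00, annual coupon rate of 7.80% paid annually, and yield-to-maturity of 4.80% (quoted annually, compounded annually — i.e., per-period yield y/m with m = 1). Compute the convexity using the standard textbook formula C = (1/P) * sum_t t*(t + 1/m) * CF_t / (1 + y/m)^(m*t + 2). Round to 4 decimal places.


Coupon per period c = face * coupon_rate / m = 7.800000
Periods per year m = 1; per-period yield y/m = 0.048000
Number of cashflows N = 7
Cashflows (t years, CF_t, discount factor 1/(1+y/m)^(m*t), PV):
  t = 1.0000: CF_t = 7.800000, DF = 0.954198, PV = 7.442748
  t = 2.0000: CF_t = 7.800000, DF = 0.910495, PV = 7.101859
  t = 3.0000: CF_t = 7.800000, DF = 0.868793, PV = 6.776583
  t = 4.0000: CF_t = 7.800000, DF = 0.829001, PV = 6.466205
  t = 5.0000: CF_t = 7.800000, DF = 0.791031, PV = 6.170043
  t = 6.0000: CF_t = 7.800000, DF = 0.754801, PV = 5.887446
  t = 7.0000: CF_t = 107.800000, DF = 0.720230, PV = 77.640761
Price P = sum_t PV_t = 117.485644
Convexity numerator sum_t t*(t + 1/m) * CF_t / (1+y/m)^(m*t + 2):
  t = 1.0000: term = 13.553166
  t = 2.0000: term = 38.797230
  t = 3.0000: term = 74.040516
  t = 4.0000: term = 117.748912
  t = 5.0000: term = 168.533748
  t = 6.0000: term = 225.140503
  t = 7.0000: term = 3958.724182
Convexity = (1/P) * sum = 4596.538257 / 117.485644 = 39.124255

Answer: Convexity = 39.1243


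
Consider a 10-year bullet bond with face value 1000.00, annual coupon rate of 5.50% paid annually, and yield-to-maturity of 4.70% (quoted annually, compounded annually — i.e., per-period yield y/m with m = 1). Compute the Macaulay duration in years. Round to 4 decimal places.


Coupon per period c = face * coupon_rate / m = 55.000000
Periods per year m = 1; per-period yield y/m = 0.047000
Number of cashflows N = 10
Cashflows (t years, CF_t, discount factor 1/(1+y/m)^(m*t), PV):
  t = 1.0000: CF_t = 55.000000, DF = 0.955110, PV = 52.531041
  t = 2.0000: CF_t = 55.000000, DF = 0.912235, PV = 50.172914
  t = 3.0000: CF_t = 55.000000, DF = 0.871284, PV = 47.920644
  t = 4.0000: CF_t = 55.000000, DF = 0.832172, PV = 45.769478
  t = 5.0000: CF_t = 55.000000, DF = 0.794816, PV = 43.714879
  t = 6.0000: CF_t = 55.000000, DF = 0.759137, PV = 41.752511
  t = 7.0000: CF_t = 55.000000, DF = 0.725059, PV = 39.878234
  t = 8.0000: CF_t = 55.000000, DF = 0.692511, PV = 38.088094
  t = 9.0000: CF_t = 55.000000, DF = 0.661424, PV = 36.378313
  t = 10.0000: CF_t = 1055.000000, DF = 0.631732, PV = 666.477731
Price P = sum_t PV_t = 1062.683839
Macaulay numerator sum_t t * PV_t:
  t * PV_t at t = 1.0000: 52.531041
  t * PV_t at t = 2.0000: 100.345828
  t * PV_t at t = 3.0000: 143.761932
  t * PV_t at t = 4.0000: 183.077913
  t * PV_t at t = 5.0000: 218.574395
  t * PV_t at t = 6.0000: 250.515066
  t * PV_t at t = 7.0000: 279.147638
  t * PV_t at t = 8.0000: 304.704749
  t * PV_t at t = 9.0000: 327.404816
  t * PV_t at t = 10.0000: 6664.777309
Macaulay duration D = (sum_t t * PV_t) / P = 8524.840688 / 1062.683839 = 8.021991

Answer: Macaulay duration = 8.0220 years


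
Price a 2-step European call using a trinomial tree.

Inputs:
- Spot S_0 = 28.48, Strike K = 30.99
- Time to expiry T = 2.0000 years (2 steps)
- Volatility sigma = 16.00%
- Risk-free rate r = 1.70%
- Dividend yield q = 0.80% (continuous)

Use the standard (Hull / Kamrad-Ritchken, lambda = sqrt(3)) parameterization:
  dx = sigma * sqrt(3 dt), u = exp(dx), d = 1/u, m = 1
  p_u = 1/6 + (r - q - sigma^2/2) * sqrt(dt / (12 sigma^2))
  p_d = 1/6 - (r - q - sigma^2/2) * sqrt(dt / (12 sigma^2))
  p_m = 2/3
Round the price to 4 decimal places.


Answer: Price = V(0,0) = 1.8149

Derivation:
dt = T/N = 1.000000; dx = sigma*sqrt(3*dt) = 0.277128
u = exp(dx) = 1.319335; d = 1/u = 0.757957
p_u = 0.159811, p_m = 0.666667, p_d = 0.173523
Discount per step: exp(-r*dt) = 0.983144
Stock lattice S(k, j) with j the centered position index:
  k=0: S(0,+0) = 28.4800
  k=1: S(1,-1) = 21.5866; S(1,+0) = 28.4800; S(1,+1) = 37.5747
  k=2: S(2,-2) = 16.3617; S(2,-1) = 21.5866; S(2,+0) = 28.4800; S(2,+1) = 37.5747; S(2,+2) = 49.5736
Terminal payoffs V(N, j) = max(S_T - K, 0):
  V(2,-2) = 0.000000; V(2,-1) = 0.000000; V(2,+0) = 0.000000; V(2,+1) = 6.584672; V(2,+2) = 18.583596
Backward induction: V(k, j) = exp(-r*dt) * [p_u * V(k+1, j+1) + p_m * V(k+1, j) + p_d * V(k+1, j-1)]
  V(1,-1) = exp(-r*dt) * [p_u*0.000000 + p_m*0.000000 + p_d*0.000000] = 0.000000
  V(1,+0) = exp(-r*dt) * [p_u*6.584672 + p_m*0.000000 + p_d*0.000000] = 1.034563
  V(1,+1) = exp(-r*dt) * [p_u*18.583596 + p_m*6.584672 + p_d*0.000000] = 7.235581
  V(0,+0) = exp(-r*dt) * [p_u*7.235581 + p_m*1.034563 + p_d*0.000000] = 1.814914


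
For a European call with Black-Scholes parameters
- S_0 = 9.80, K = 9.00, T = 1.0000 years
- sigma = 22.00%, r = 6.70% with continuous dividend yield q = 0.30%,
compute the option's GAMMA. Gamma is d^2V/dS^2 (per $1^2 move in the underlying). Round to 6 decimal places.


Answer: Gamma = 0.135246

Derivation:
d1 = 0.7879900379; d2 = 0.5679900379
phi(d1) = 0.2924672211; exp(-qT) = 0.9970044955; exp(-rT) = 0.9351952013
Gamma = exp(-qT) * phi(d1) / (S * sigma * sqrt(T)) = 0.9970044955 * 0.2924672211 / (9.8000 * 0.2200 * 1.0000000000) = 0.135246


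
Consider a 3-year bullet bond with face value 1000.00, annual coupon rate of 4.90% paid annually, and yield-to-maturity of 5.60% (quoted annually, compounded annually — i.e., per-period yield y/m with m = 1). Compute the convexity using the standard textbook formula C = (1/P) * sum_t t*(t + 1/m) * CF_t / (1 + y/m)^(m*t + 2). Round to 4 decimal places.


Answer: Convexity = 10.0960

Derivation:
Coupon per period c = face * coupon_rate / m = 49.000000
Periods per year m = 1; per-period yield y/m = 0.056000
Number of cashflows N = 3
Cashflows (t years, CF_t, discount factor 1/(1+y/m)^(m*t), PV):
  t = 1.0000: CF_t = 49.000000, DF = 0.946970, PV = 46.401515
  t = 2.0000: CF_t = 49.000000, DF = 0.896752, PV = 43.940829
  t = 3.0000: CF_t = 1049.000000, DF = 0.849197, PV = 890.807231
Price P = sum_t PV_t = 981.149575
Convexity numerator sum_t t*(t + 1/m) * CF_t / (1+y/m)^(m*t + 2):
  t = 1.0000: term = 83.221267
  t = 2.0000: term = 236.424053
  t = 3.0000: term = 9585.993789
Convexity = (1/P) * sum = 9905.639108 / 981.149575 = 10.095952


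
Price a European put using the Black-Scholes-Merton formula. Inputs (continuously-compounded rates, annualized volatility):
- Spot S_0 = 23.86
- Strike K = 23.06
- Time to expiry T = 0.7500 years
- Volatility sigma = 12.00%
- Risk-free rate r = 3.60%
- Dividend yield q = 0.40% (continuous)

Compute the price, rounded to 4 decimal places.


d1 = (ln(S/K) + (r - q + 0.5*sigma^2) * T) / (sigma * sqrt(T)) = 0.61106658
d2 = d1 - sigma * sqrt(T) = 0.50714353
exp(-rT) = 0.97336124; exp(-qT) = 0.99700450
P = K * exp(-rT) * N(-d2) - S_0 * exp(-qT) * N(-d1)
N(-d1) = 0.27057775; N(-d2) = 0.30602706
P = 23.0600 * 0.97336124 * 0.30602706 - 23.8600 * 0.99700450 * 0.27057775 = 0.4323

Answer: Price = 0.4323


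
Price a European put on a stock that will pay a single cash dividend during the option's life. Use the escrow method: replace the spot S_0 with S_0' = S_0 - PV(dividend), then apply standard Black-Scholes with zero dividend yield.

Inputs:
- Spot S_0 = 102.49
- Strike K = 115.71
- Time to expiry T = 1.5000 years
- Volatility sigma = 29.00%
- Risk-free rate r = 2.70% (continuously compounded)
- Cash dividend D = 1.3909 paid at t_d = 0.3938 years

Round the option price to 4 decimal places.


Answer: Price = 20.4777

Derivation:
PV(D) = D * exp(-r * t_d) = 1.3909 * 0.98942373 = 1.37618946
S_0' = S_0 - PV(D) = 102.4900 - 1.37618946 = 101.11381054
d1 = (ln(S_0'/K) + (r + sigma^2/2)*T) / (sigma*sqrt(T)) = -0.08802774
d2 = d1 - sigma*sqrt(T) = -0.44320375
exp(-rT) = 0.96030916
N(-d1) = 0.53507269; N(-d2) = 0.67119082
P = K * exp(-rT) * N(-d2) - S_0' * N(-d1) = 115.7100 * 0.96030916 * 0.67119082 - 101.11381054 * 0.53507269 = 20.4777


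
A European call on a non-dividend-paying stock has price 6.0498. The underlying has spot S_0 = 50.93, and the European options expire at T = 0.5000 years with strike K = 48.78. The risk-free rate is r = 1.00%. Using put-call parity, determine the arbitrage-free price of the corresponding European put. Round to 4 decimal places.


Put-call parity: C - P = S_0 * exp(-qT) - K * exp(-rT).
S_0 * exp(-qT) = 50.9300 * 1.00000000 = 50.93000000
K * exp(-rT) = 48.7800 * 0.99501248 = 48.53670874
P = C - S*exp(-qT) + K*exp(-rT)
P = 6.0498 - 50.93000000 + 48.53670874 = 3.6565

Answer: Put price = 3.6565


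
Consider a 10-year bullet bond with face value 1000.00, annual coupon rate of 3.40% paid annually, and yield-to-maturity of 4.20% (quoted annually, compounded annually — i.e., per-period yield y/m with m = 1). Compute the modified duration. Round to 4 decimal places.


Coupon per period c = face * coupon_rate / m = 34.000000
Periods per year m = 1; per-period yield y/m = 0.042000
Number of cashflows N = 10
Cashflows (t years, CF_t, discount factor 1/(1+y/m)^(m*t), PV):
  t = 1.0000: CF_t = 34.000000, DF = 0.959693, PV = 32.629559
  t = 2.0000: CF_t = 34.000000, DF = 0.921010, PV = 31.314356
  t = 3.0000: CF_t = 34.000000, DF = 0.883887, PV = 30.052165
  t = 4.0000: CF_t = 34.000000, DF = 0.848260, PV = 28.840849
  t = 5.0000: CF_t = 34.000000, DF = 0.814069, PV = 27.678358
  t = 6.0000: CF_t = 34.000000, DF = 0.781257, PV = 26.562724
  t = 7.0000: CF_t = 34.000000, DF = 0.749766, PV = 25.492057
  t = 8.0000: CF_t = 34.000000, DF = 0.719545, PV = 24.464546
  t = 9.0000: CF_t = 34.000000, DF = 0.690543, PV = 23.478451
  t = 10.0000: CF_t = 1034.000000, DF = 0.662709, PV = 685.241014
Price P = sum_t PV_t = 935.754078
First compute Macaulay numerator sum_t t * PV_t:
  t * PV_t at t = 1.0000: 32.629559
  t * PV_t at t = 2.0000: 62.628711
  t * PV_t at t = 3.0000: 90.156494
  t * PV_t at t = 4.0000: 115.363396
  t * PV_t at t = 5.0000: 138.391790
  t * PV_t at t = 6.0000: 159.376342
  t * PV_t at t = 7.0000: 178.444400
  t * PV_t at t = 8.0000: 195.716370
  t * PV_t at t = 9.0000: 211.306062
  t * PV_t at t = 10.0000: 6852.410141
Macaulay duration D = 8036.423265 / 935.754078 = 8.588179
Modified duration = D / (1 + y/m) = 8.588179 / (1 + 0.042000) = 8.242014

Answer: Modified duration = 8.2420
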